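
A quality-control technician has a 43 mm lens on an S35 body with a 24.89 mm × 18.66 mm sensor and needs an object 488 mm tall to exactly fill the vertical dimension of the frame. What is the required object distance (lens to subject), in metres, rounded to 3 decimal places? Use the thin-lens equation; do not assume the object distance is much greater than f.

Magnification m = h/W = dᵢ/dₒ; combined with 1/f = 1/dₒ + 1/dᵢ this gives dₒ = f·(1 + W/h).
dₒ = 43 mm × (1 + 488/18.66) = 43 × 27.1522 ≈ 1167.544 mm = 1.16754 m.

1.168 m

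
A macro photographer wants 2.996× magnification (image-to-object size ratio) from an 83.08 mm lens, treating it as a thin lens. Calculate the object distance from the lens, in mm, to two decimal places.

110.81 mm

With m = dᵢ/dₒ and 1/f = 1/dₒ + 1/dᵢ, substituting dᵢ = m·dₒ gives 1/f = (1 + 1/m)/dₒ, hence dₒ = f·(1 + 1/m).
dₒ = 83.08 × (1 + 1/2.996) = 83.08 × 1.33378 ≈ 110.810 mm.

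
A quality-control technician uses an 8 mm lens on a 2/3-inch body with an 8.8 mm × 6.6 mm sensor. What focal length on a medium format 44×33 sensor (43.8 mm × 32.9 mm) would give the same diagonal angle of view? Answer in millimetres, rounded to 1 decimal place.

Sensor diagonal = √(8.8² + 6.6²) = √121.0000 ≈ 11.0000 mm.
Sensor diagonal = √(43.8² + 32.9²) = √3000.8500 ≈ 54.7800 mm.
Equal angle of view means equal diagonal/f ratio, so f₂ = f₁ · (diagonal₂/diagonal₁) = 8 × 54.7800/11.0000.
f₂ = 8 × 4.98000 ≈ 39.840 mm.

39.8 mm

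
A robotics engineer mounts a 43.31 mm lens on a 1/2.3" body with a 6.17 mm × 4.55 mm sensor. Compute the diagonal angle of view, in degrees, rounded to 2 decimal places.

Sensor diagonal = √(6.17² + 4.55²) = √58.7714 ≈ 7.6663 mm.
Angle of view α = 2·arctan(d/2f) with d = 7.6663 mm and f = 43.31 mm.
d/2f = 0.08850; arctan(0.08850) ≈ 5.0577°, so α ≈ 10.1155°.

10.12°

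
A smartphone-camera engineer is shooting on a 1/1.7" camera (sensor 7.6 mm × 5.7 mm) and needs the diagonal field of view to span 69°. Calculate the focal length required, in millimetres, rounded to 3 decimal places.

Sensor diagonal = √(7.6² + 5.7²) = √90.2500 ≈ 9.5000 mm.
From α = 2·arctan(d/2f) we get f = d / (2·tan(α/2)).
With d = 9.5000 mm and α/2 = 34.5°, tan(α/2) ≈ 0.68728, so f ≈ 9.5000 / 1.37456 ≈ 6.9113 mm.

6.911 mm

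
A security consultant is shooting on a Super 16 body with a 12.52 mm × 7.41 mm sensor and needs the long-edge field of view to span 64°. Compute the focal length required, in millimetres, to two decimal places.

From α = 2·arctan(w/2f) we get f = w / (2·tan(α/2)).
With w = 12.52 mm and α/2 = 32°, tan(α/2) ≈ 0.62487, so f ≈ 12.52 / 1.24974 ≈ 10.0181 mm.

10.02 mm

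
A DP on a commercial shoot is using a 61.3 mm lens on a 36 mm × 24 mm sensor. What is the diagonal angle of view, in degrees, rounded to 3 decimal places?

38.877°

Sensor diagonal = √(36² + 24²) = √1872.0000 ≈ 43.2666 mm.
Angle of view α = 2·arctan(d/2f) with d = 43.2666 mm and f = 61.3 mm.
d/2f = 0.35291; arctan(0.35291) ≈ 19.4384°, so α ≈ 38.8768°.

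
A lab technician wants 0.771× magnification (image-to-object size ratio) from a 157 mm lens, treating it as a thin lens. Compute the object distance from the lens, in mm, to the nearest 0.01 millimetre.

With m = dᵢ/dₒ and 1/f = 1/dₒ + 1/dᵢ, substituting dᵢ = m·dₒ gives 1/f = (1 + 1/m)/dₒ, hence dₒ = f·(1 + 1/m).
dₒ = 157 × (1 + 1/0.771) = 157 × 2.29702 ≈ 360.632 mm.

360.63 mm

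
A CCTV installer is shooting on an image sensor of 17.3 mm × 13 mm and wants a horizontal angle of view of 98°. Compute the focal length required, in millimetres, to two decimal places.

From α = 2·arctan(w/2f) we get f = w / (2·tan(α/2)).
With w = 17.3 mm and α/2 = 49°, tan(α/2) ≈ 1.15037, so f ≈ 17.3 / 2.30074 ≈ 7.5193 mm.

7.52 mm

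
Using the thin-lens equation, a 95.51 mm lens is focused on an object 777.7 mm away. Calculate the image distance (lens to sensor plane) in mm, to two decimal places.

108.88 mm

1/dᵢ = 1/f − 1/dₒ = 1/95.51 − 1/777.7 = 0.0091843 mm⁻¹.
dᵢ = 1/0.0091843 ≈ 108.8819 mm.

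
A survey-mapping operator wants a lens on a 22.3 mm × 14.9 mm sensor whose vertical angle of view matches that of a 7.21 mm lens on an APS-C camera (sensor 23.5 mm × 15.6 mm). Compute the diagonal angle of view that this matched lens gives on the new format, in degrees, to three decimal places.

Equal vertical AOV ⇒ f₂ = f₁ · 14.9/15.6 = 7.21 × 0.95513 ≈ 6.8865 mm.
Sensor diagonal = √(22.3² + 14.9²) = √719.3000 ≈ 26.8198 mm.
Diagonal AOV on the new format = 2·arctan(26.8198 / (2 × 6.8865)) = 2·arctan(1.94728) ≈ 125.6356°.

125.636°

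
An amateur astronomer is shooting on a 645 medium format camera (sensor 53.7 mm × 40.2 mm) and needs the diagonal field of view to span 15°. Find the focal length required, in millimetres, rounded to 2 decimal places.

Sensor diagonal = √(53.7² + 40.2²) = √4499.7300 ≈ 67.0800 mm.
From α = 2·arctan(d/2f) we get f = d / (2·tan(α/2)).
With d = 67.0800 mm and α/2 = 7.5°, tan(α/2) ≈ 0.13165, so f ≈ 67.0800 / 0.26330 ≈ 254.7617 mm.

254.76 mm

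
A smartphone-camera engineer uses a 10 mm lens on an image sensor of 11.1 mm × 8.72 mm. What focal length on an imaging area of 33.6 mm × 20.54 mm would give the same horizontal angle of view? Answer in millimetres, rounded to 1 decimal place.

Equal angle of view means equal width/f ratio, so f₂ = f₁ · (width₂/width₁) = 10 × 33.6/11.1.
f₂ = 10 × 3.02703 ≈ 30.270 mm.

30.3 mm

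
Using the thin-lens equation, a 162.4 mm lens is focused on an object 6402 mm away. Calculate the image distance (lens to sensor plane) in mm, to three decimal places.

1/dᵢ = 1/f − 1/dₒ = 1/162.4 − 1/6402 = 0.0060014 mm⁻¹.
dᵢ = 1/0.0060014 ≈ 166.6268 mm.

166.627 mm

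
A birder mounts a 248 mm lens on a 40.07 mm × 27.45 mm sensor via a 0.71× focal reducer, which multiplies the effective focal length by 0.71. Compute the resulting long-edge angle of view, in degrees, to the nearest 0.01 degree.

12.98°

Effective focal length f = 248 × 0.71 = 176.08 mm.
α = 2·arctan(40.07 / (2 × 176.08)) = 2·arctan(0.11378) ≈ 12.9828°.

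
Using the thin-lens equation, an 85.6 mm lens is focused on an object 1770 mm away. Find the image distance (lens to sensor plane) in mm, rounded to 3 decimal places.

89.950 mm

1/dᵢ = 1/f − 1/dₒ = 1/85.6 − 1/1770 = 0.0111173 mm⁻¹.
dᵢ = 1/0.0111173 ≈ 89.9501 mm.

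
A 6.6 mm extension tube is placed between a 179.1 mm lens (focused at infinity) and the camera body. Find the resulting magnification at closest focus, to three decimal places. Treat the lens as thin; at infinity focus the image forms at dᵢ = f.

The tube moves the image plane from f to f + e, so dᵢ = 179.1 + 6.6 = 185.7 mm. Focus is achieved when 1/f = 1/dₒ + 1/dᵢ, giving dₒ = 1/(1/f − 1/(f+e)).
Magnification m = dᵢ/dₒ = (f+e)·(1/f − 1/(f+e)) = e/f = 6.6/179.1 ≈ 0.0369.

0.037×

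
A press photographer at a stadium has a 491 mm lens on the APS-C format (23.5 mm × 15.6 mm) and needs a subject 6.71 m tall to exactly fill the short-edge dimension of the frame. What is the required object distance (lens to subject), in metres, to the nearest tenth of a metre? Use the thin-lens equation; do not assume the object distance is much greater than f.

211.7 m

W: 6.71 m = 6710 mm.
Magnification m = h/W = dᵢ/dₒ; combined with 1/f = 1/dₒ + 1/dᵢ this gives dₒ = f·(1 + W/h).
dₒ = 491 mm × (1 + 6710/15.6) = 491 × 431.1282 ≈ 211683.949 mm = 211.684 m.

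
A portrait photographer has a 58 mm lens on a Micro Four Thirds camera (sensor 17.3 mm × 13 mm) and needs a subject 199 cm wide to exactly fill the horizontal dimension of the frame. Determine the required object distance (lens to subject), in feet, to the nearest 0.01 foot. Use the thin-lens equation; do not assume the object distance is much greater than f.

22.08 ft

W: 199 cm = 1990 mm.
Magnification m = w/W = dᵢ/dₒ; combined with 1/f = 1/dₒ + 1/dᵢ this gives dₒ = f·(1 + W/w).
dₒ = 58 mm × (1 + 1990/17.3) = 58 × 116.0289 ≈ 6729.676 mm = 6729.676/304.8 ft = 22.079 ft.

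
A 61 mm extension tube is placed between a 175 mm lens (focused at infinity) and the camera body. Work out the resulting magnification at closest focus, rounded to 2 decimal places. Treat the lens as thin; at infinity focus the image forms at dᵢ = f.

The tube moves the image plane from f to f + e, so dᵢ = 175 + 61 = 236 mm. Focus is achieved when 1/f = 1/dₒ + 1/dᵢ, giving dₒ = 1/(1/f − 1/(f+e)).
Magnification m = dᵢ/dₒ = (f+e)·(1/f − 1/(f+e)) = e/f = 61/175 ≈ 0.3486.

0.35×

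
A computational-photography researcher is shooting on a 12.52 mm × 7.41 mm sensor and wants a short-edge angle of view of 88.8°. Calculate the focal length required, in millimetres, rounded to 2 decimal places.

3.78 mm

From α = 2·arctan(h/2f) we get f = h / (2·tan(α/2)).
With h = 7.41 mm and α/2 = 44.4°, tan(α/2) ≈ 0.97927, so f ≈ 7.41 / 1.95854 ≈ 3.7834 mm.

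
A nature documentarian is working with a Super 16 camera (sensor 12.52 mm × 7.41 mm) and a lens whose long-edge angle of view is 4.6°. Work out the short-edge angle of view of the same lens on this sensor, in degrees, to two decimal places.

2.72°

From the long-edge AOV: f = 12.52 / (2·tan(2.3°)) = 12.52 / 0.08033 ≈ 155.8604 mm.
Short-edge AOV = 2·arctan(7.41 / (2 × 155.8604)) = 2·arctan(0.02377) ≈ 2.7235°.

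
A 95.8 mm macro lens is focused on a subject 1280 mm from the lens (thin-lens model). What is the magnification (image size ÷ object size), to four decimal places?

0.0809×

Thin lens: 1/f = 1/dₒ + 1/dᵢ → 1/dᵢ = 1/95.8 − 1/1280 = 0.0096572 mm⁻¹, so dᵢ ≈ 103.5501 mm.
Magnification m = dᵢ/dₒ = 103.5501/1280 ≈ 0.08090.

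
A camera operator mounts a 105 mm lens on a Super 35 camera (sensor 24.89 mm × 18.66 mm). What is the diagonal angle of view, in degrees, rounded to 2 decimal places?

16.85°

Sensor diagonal = √(24.89² + 18.66²) = √967.7077 ≈ 31.1080 mm.
Angle of view α = 2·arctan(d/2f) with d = 31.1080 mm and f = 105 mm.
d/2f = 0.14813; arctan(0.14813) ≈ 8.4261°, so α ≈ 16.8523°.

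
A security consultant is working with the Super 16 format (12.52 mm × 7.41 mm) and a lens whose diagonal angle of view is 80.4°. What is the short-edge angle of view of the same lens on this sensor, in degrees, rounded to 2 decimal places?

Sensor diagonal = √(12.52² + 7.41²) = √211.6585 ≈ 14.5485 mm.
From the diagonal AOV: f = 14.5485 / (2·tan(40.2°)) = 14.5485 / 1.69013 ≈ 8.6079 mm.
Short-edge AOV = 2·arctan(7.41 / (2 × 8.6079)) = 2·arctan(0.43042) ≈ 46.5759°.

46.58°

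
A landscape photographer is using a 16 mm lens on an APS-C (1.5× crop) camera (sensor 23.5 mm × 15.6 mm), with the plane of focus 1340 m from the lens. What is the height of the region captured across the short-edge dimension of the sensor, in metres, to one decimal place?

1306.5 m

dₒ: 1340 m = 1.34e+06 mm.
Similar triangles through the lens centre give W/dₒ = h/dᵢ; with 1/f = 1/dₒ + 1/dᵢ this gives W = h·(dₒ − f)/f.
W = 15.6 mm × (1.34e+06 − 16) / 16 = 15.6 × 83749.0000 ≈ 1306484.400 mm = 1306.48 m.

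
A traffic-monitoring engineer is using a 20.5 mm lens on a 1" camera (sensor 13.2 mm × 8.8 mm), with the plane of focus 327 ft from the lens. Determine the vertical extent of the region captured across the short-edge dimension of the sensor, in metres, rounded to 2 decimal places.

42.78 m

dₒ: 327 ft × 304.8 mm/ft = 99669.60 mm.
Similar triangles through the lens centre give W/dₒ = h/dᵢ; with 1/f = 1/dₒ + 1/dᵢ this gives W = h·(dₒ − f)/f.
W = 8.8 mm × (99669.6 − 20.5) / 20.5 = 8.8 × 4860.9316 ≈ 42776.198 mm = 42.7762 m.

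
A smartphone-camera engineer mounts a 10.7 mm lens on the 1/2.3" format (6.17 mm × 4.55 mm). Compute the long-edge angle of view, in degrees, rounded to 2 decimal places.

Angle of view α = 2·arctan(w/2f) with w = 6.17 mm and f = 10.7 mm.
w/2f = 0.28832; arctan(0.28832) ≈ 16.0832°, so α ≈ 32.1664°.

32.17°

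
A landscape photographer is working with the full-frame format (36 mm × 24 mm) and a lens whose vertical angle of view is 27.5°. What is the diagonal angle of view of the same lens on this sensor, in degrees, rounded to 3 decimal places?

47.608°

From the vertical AOV: f = 24 / (2·tan(13.75°)) = 24 / 0.48940 ≈ 49.0400 mm.
Sensor diagonal = √(36² + 24²) = √1872.0000 ≈ 43.2666 mm.
Diagonal AOV = 2·arctan(43.2666 / (2 × 49.0400)) = 2·arctan(0.44114) ≈ 47.6080°.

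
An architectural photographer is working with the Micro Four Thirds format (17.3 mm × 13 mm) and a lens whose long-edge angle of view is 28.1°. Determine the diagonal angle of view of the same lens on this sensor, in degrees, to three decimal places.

From the long-edge AOV: f = 17.3 / (2·tan(14.05°)) = 17.3 / 0.50051 ≈ 34.5647 mm.
Sensor diagonal = √(17.3² + 13²) = √468.2900 ≈ 21.6400 mm.
Diagonal AOV = 2·arctan(21.6400 / (2 × 34.5647)) = 2·arctan(0.31304) ≈ 34.7640°.

34.764°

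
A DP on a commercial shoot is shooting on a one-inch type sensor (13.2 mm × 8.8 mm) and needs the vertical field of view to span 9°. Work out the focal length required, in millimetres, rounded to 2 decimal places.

55.91 mm

From α = 2·arctan(h/2f) we get f = h / (2·tan(α/2)).
With h = 8.8 mm and α/2 = 4.5°, tan(α/2) ≈ 0.07870, so f ≈ 8.8 / 0.15740 ≈ 55.9073 mm.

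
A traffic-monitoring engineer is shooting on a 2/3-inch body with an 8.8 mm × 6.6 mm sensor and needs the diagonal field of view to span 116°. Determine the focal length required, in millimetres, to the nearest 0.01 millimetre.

Sensor diagonal = √(8.8² + 6.6²) = √121.0000 ≈ 11.0000 mm.
From α = 2·arctan(d/2f) we get f = d / (2·tan(α/2)).
With d = 11.0000 mm and α/2 = 58°, tan(α/2) ≈ 1.60033, so f ≈ 11.0000 / 3.20067 ≈ 3.4368 mm.

3.44 mm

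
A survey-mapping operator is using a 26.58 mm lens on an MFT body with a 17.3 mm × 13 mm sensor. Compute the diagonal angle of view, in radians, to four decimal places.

0.7732 rad

Sensor diagonal = √(17.3² + 13²) = √468.2900 ≈ 21.6400 mm.
Angle of view α = 2·arctan(d/2f) with d = 21.6400 mm and f = 26.58 mm.
d/2f = 0.40707; arctan(0.40707) ≈ 0.3866 rad, so α ≈ 0.7732 rad.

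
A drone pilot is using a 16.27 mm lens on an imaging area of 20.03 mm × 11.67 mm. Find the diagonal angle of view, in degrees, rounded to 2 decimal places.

Sensor diagonal = √(20.03² + 11.67²) = √537.3898 ≈ 23.1817 mm.
Angle of view α = 2·arctan(d/2f) with d = 23.1817 mm and f = 16.27 mm.
d/2f = 0.71241; arctan(0.71241) ≈ 35.4663°, so α ≈ 70.9325°.

70.93°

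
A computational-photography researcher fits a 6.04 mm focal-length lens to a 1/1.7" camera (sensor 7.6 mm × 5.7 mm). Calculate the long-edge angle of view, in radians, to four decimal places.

1.1231 rad

Angle of view α = 2·arctan(w/2f) with w = 7.6 mm and f = 6.04 mm.
w/2f = 0.62914; arctan(0.62914) ≈ 0.5616 rad, so α ≈ 1.1231 rad.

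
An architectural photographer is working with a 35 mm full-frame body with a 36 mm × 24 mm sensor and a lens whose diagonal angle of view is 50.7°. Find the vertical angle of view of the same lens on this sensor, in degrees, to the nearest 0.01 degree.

29.45°

Sensor diagonal = √(36² + 24²) = √1872.0000 ≈ 43.2666 mm.
From the diagonal AOV: f = 43.2666 / (2·tan(25.35°)) = 43.2666 / 0.94753 ≈ 45.6624 mm.
Vertical AOV = 2·arctan(24 / (2 × 45.6624)) = 2·arctan(0.26280) ≈ 29.4486°.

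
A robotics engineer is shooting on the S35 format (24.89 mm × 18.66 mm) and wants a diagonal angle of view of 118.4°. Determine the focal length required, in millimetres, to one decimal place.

9.3 mm

Sensor diagonal = √(24.89² + 18.66²) = √967.7077 ≈ 31.1080 mm.
From α = 2·arctan(d/2f) we get f = d / (2·tan(α/2)).
With d = 31.1080 mm and α/2 = 59.2°, tan(α/2) ≈ 1.67752, so f ≈ 31.1080 / 3.35503 ≈ 9.2720 mm.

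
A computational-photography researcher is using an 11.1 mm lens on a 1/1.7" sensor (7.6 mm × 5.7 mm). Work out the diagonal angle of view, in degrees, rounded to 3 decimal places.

46.335°

Sensor diagonal = √(7.6² + 5.7²) = √90.2500 ≈ 9.5000 mm.
Angle of view α = 2·arctan(d/2f) with d = 9.5000 mm and f = 11.1 mm.
d/2f = 0.42793; arctan(0.42793) ≈ 23.1674°, so α ≈ 46.3349°.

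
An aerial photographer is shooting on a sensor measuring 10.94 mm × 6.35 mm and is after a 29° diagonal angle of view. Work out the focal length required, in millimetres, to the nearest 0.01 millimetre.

24.46 mm

Sensor diagonal = √(10.94² + 6.35²) = √160.0061 ≈ 12.6494 mm.
From α = 2·arctan(d/2f) we get f = d / (2·tan(α/2)).
With d = 12.6494 mm and α/2 = 14.5°, tan(α/2) ≈ 0.25862, so f ≈ 12.6494 / 0.51724 ≈ 24.4557 mm.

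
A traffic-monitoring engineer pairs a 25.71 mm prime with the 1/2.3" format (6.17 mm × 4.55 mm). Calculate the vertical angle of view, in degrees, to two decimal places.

10.11°

Angle of view α = 2·arctan(h/2f) with h = 4.55 mm and f = 25.71 mm.
h/2f = 0.08849; arctan(0.08849) ≈ 5.0568°, so α ≈ 10.1135°.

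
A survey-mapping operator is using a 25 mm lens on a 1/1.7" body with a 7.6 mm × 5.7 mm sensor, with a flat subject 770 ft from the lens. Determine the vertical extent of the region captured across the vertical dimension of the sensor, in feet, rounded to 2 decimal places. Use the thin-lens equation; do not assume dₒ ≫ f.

dₒ: 770 ft × 304.8 mm/ft = 234695.99 mm.
Similar triangles through the lens centre give W/dₒ = h/dᵢ; with 1/f = 1/dₒ + 1/dᵢ this gives W = h·(dₒ − f)/f.
W = 5.7 mm × (234696 − 25) / 25 = 5.7 × 9386.8397 ≈ 53504.986 mm = 53504.986/304.8 ft = 175.541 ft.

175.54 ft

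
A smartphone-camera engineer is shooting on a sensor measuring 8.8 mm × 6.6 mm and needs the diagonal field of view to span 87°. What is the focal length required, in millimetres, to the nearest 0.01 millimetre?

5.80 mm

Sensor diagonal = √(8.8² + 6.6²) = √121.0000 ≈ 11.0000 mm.
From α = 2·arctan(d/2f) we get f = d / (2·tan(α/2)).
With d = 11.0000 mm and α/2 = 43.5°, tan(α/2) ≈ 0.94896, so f ≈ 11.0000 / 1.89793 ≈ 5.7958 mm.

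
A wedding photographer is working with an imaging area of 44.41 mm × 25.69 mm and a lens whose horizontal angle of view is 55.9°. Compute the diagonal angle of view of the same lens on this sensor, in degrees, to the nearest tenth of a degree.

63.0°

From the horizontal AOV: f = 44.41 / (2·tan(27.95°)) = 44.41 / 1.06118 ≈ 41.8496 mm.
Sensor diagonal = √(44.41² + 25.69²) = √2632.2242 ≈ 51.3052 mm.
Diagonal AOV = 2·arctan(51.3052 / (2 × 41.8496)) = 2·arctan(0.61297) ≈ 63.0142°.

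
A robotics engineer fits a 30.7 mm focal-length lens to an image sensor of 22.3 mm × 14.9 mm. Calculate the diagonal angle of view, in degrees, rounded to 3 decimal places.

Sensor diagonal = √(22.3² + 14.9²) = √719.3000 ≈ 26.8198 mm.
Angle of view α = 2·arctan(d/2f) with d = 26.8198 mm and f = 30.7 mm.
d/2f = 0.43680; arctan(0.43680) ≈ 23.5959°, so α ≈ 47.1918°.

47.192°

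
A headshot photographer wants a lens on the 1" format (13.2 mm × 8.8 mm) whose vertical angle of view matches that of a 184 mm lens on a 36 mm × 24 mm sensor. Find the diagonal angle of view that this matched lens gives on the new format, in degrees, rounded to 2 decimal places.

13.41°

Equal vertical AOV ⇒ f₂ = f₁ · 8.8/24 = 184 × 0.36667 ≈ 67.4667 mm.
Sensor diagonal = √(13.2² + 8.8²) = √251.6800 ≈ 15.8644 mm.
Diagonal AOV on the new format = 2·arctan(15.8644 / (2 × 67.4667)) = 2·arctan(0.11757) ≈ 13.4112°.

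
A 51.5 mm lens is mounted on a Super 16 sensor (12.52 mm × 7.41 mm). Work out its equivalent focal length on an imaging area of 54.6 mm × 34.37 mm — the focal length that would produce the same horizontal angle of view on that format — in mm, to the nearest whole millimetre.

Equal angle of view means equal width/f ratio, so f₂ = f₁ · (width₂/width₁) = 51.5 × 54.6/12.52.
f₂ = 51.5 × 4.36102 ≈ 224.593 mm.

225 mm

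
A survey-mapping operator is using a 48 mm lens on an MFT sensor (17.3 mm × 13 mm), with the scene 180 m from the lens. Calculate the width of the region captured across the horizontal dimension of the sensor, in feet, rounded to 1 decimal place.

212.8 ft

dₒ: 180 m = 180000 mm.
Similar triangles through the lens centre give W/dₒ = w/dᵢ; with 1/f = 1/dₒ + 1/dᵢ this gives W = w·(dₒ − f)/f.
W = 17.3 mm × (180000 − 48) / 48 = 17.3 × 3749.0000 ≈ 64857.700 mm = 64857.700/304.8 ft = 212.788 ft.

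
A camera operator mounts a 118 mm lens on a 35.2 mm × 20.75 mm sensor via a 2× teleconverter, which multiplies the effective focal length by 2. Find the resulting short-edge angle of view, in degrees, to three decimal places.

Effective focal length f = 118 × 2 = 236 mm.
α = 2·arctan(20.75 / (2 × 236)) = 2·arctan(0.04396) ≈ 5.0344°.

5.034°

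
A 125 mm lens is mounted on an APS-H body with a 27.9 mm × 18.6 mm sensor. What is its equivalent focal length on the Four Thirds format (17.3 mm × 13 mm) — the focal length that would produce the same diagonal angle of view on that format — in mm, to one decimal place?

Sensor diagonal = √(27.9² + 18.6²) = √1124.3700 ≈ 33.5316 mm.
Sensor diagonal = √(17.3² + 13²) = √468.2900 ≈ 21.6400 mm.
Equal angle of view means equal diagonal/f ratio, so f₂ = f₁ · (diagonal₂/diagonal₁) = 125 × 21.6400/33.5316.
f₂ = 125 × 0.64536 ≈ 80.670 mm.

80.7 mm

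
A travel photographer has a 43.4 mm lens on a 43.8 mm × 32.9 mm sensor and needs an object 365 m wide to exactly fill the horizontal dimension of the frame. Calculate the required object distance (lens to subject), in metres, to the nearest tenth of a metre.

W: 365 m = 365000 mm.
Magnification m = w/W = dᵢ/dₒ; combined with 1/f = 1/dₒ + 1/dᵢ this gives dₒ = f·(1 + W/w).
dₒ = 43.4 mm × (1 + 365000/43.8) = 43.4 × 8334.3333 ≈ 361710.067 mm = 361.71 m.

361.7 m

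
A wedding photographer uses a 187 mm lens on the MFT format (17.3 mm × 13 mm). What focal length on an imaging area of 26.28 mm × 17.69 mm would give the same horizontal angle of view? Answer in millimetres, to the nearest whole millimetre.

Equal angle of view means equal width/f ratio, so f₂ = f₁ · (width₂/width₁) = 187 × 26.28/17.3.
f₂ = 187 × 1.51908 ≈ 284.067 mm.

284 mm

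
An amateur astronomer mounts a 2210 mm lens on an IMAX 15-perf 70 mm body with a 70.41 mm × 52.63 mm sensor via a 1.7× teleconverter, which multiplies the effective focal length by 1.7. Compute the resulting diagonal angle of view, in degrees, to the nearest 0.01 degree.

1.34°

Effective focal length f = 2210 × 1.7 = 3757 mm.
Sensor diagonal = √(70.41² + 52.63²) = √7727.4850 ≈ 87.9061 mm.
α = 2·arctan(87.906 / (2 × 3757)) = 2·arctan(0.01170) ≈ 1.3405°.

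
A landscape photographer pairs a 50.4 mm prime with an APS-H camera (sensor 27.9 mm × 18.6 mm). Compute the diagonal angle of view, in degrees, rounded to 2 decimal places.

36.80°

Sensor diagonal = √(27.9² + 18.6²) = √1124.3700 ≈ 33.5316 mm.
Angle of view α = 2·arctan(d/2f) with d = 33.5316 mm and f = 50.4 mm.
d/2f = 0.33266; arctan(0.33266) ≈ 18.4000°, so α ≈ 36.7999°.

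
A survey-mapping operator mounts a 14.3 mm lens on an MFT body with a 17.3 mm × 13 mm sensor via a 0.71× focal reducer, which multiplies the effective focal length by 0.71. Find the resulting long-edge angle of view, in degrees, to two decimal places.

Effective focal length f = 14.3 × 0.71 = 10.153 mm.
α = 2·arctan(17.3 / (2 × 10.153)) = 2·arctan(0.85196) ≈ 80.8597°.

80.86°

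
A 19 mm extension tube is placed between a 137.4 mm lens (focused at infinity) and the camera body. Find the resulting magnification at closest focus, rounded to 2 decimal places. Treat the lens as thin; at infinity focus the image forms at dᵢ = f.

The tube moves the image plane from f to f + e, so dᵢ = 137.4 + 19 = 156.4 mm. Focus is achieved when 1/f = 1/dₒ + 1/dᵢ, giving dₒ = 1/(1/f − 1/(f+e)).
Magnification m = dᵢ/dₒ = (f+e)·(1/f − 1/(f+e)) = e/f = 19/137.4 ≈ 0.1383.

0.14×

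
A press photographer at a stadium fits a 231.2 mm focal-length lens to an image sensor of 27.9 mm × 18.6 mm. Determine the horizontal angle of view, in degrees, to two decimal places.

Angle of view α = 2·arctan(w/2f) with w = 27.9 mm and f = 231.2 mm.
w/2f = 0.06034; arctan(0.06034) ≈ 3.4529°, so α ≈ 6.9058°.

6.91°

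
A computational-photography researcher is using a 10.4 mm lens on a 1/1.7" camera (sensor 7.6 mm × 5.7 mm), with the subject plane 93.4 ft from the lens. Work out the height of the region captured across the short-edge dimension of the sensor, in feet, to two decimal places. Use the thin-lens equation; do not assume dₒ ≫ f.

51.17 ft

dₒ: 93.4 ft × 304.8 mm/ft = 28468.32 mm.
Similar triangles through the lens centre give W/dₒ = h/dᵢ; with 1/f = 1/dₒ + 1/dᵢ this gives W = h·(dₒ − f)/f.
W = 5.7 mm × (28468.3 − 10.4) / 10.4 = 5.7 × 2736.3384 ≈ 15597.129 mm = 15597.129/304.8 ft = 51.1717 ft.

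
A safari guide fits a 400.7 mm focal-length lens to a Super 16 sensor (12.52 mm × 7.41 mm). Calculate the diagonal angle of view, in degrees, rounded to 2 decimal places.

Sensor diagonal = √(12.52² + 7.41²) = √211.6585 ≈ 14.5485 mm.
Angle of view α = 2·arctan(d/2f) with d = 14.5485 mm and f = 400.7 mm.
d/2f = 0.01815; arctan(0.01815) ≈ 1.0400°, so α ≈ 2.0800°.

2.08°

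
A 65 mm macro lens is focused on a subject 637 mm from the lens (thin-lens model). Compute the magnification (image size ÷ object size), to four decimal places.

Thin lens: 1/f = 1/dₒ + 1/dᵢ → 1/dᵢ = 1/65 − 1/637 = 0.0138148 mm⁻¹, so dᵢ ≈ 72.3864 mm.
Magnification m = dᵢ/dₒ = 72.3864/637 ≈ 0.11364.

0.1136×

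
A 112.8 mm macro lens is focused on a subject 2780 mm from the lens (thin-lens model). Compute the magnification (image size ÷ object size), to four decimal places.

0.0423×

Thin lens: 1/f = 1/dₒ + 1/dᵢ → 1/dᵢ = 1/112.8 − 1/2780 = 0.0085055 mm⁻¹, so dᵢ ≈ 117.5705 mm.
Magnification m = dᵢ/dₒ = 117.5705/2780 ≈ 0.04229.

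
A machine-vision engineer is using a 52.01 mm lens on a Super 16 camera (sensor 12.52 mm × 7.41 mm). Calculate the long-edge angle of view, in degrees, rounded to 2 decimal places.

13.73°

Angle of view α = 2·arctan(w/2f) with w = 12.52 mm and f = 52.01 mm.
w/2f = 0.12036; arctan(0.12036) ≈ 6.8632°, so α ≈ 13.7264°.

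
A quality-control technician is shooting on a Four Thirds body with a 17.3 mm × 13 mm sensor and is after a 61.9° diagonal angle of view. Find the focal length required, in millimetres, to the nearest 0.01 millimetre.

18.04 mm

Sensor diagonal = √(17.3² + 13²) = √468.2900 ≈ 21.6400 mm.
From α = 2·arctan(d/2f) we get f = d / (2·tan(α/2)).
With d = 21.6400 mm and α/2 = 30.95°, tan(α/2) ≈ 0.59967, so f ≈ 21.6400 / 1.19935 ≈ 18.0432 mm.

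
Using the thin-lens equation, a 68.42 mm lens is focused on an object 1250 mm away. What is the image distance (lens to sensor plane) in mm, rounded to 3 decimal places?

1/dᵢ = 1/f − 1/dₒ = 1/68.42 − 1/1250 = 0.0138156 mm⁻¹.
dᵢ = 1/0.0138156 ≈ 72.3819 mm.

72.382 mm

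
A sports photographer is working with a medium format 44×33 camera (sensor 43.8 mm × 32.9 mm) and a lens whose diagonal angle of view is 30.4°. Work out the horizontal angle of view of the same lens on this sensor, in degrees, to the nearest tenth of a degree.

24.5°

Sensor diagonal = √(43.8² + 32.9²) = √3000.8500 ≈ 54.7800 mm.
From the diagonal AOV: f = 54.7800 / (2·tan(15.2°)) = 54.7800 / 0.54339 ≈ 100.8120 mm.
Horizontal AOV = 2·arctan(43.8 / (2 × 100.8120)) = 2·arctan(0.21724) ≈ 24.5126°.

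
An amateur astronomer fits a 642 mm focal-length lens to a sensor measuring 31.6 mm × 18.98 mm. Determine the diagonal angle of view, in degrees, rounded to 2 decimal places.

Sensor diagonal = √(31.6² + 18.98²) = √1358.8004 ≈ 36.8619 mm.
Angle of view α = 2·arctan(d/2f) with d = 36.8619 mm and f = 642 mm.
d/2f = 0.02871; arctan(0.02871) ≈ 1.6444°, so α ≈ 3.2889°.

3.29°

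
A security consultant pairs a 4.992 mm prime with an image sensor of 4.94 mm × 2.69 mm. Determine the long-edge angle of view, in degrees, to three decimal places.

Angle of view α = 2·arctan(w/2f) with w = 4.94 mm and f = 4.992 mm.
w/2f = 0.49479; arctan(0.49479) ≈ 26.3258°, so α ≈ 52.6516°.

52.652°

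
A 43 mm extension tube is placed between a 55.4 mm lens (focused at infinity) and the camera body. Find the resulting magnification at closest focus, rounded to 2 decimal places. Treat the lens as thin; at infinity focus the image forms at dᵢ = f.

0.78×

The tube moves the image plane from f to f + e, so dᵢ = 55.4 + 43 = 98.4 mm. Focus is achieved when 1/f = 1/dₒ + 1/dᵢ, giving dₒ = 1/(1/f − 1/(f+e)).
Magnification m = dᵢ/dₒ = (f+e)·(1/f − 1/(f+e)) = e/f = 43/55.4 ≈ 0.7762.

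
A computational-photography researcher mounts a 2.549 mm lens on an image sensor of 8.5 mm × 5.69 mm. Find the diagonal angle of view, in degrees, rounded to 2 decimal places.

127.02°

Sensor diagonal = √(8.5² + 5.69²) = √104.6261 ≈ 10.2287 mm.
Angle of view α = 2·arctan(d/2f) with d = 10.2287 mm and f = 2.549 mm.
d/2f = 2.00641; arctan(2.00641) ≈ 63.5082°, so α ≈ 127.0165°.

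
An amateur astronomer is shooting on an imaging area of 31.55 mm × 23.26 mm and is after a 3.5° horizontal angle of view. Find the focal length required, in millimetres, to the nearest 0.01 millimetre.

516.32 mm

From α = 2·arctan(w/2f) we get f = w / (2·tan(α/2)).
With w = 31.55 mm and α/2 = 1.75°, tan(α/2) ≈ 0.03055, so f ≈ 31.55 / 0.06111 ≈ 516.3199 mm.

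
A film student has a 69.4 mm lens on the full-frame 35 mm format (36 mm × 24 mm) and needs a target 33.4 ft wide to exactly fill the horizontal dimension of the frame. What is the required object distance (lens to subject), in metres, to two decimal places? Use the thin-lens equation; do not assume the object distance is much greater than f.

W: 33.4 ft × 304.8 mm/ft = 10180.32 mm.
Magnification m = w/W = dᵢ/dₒ; combined with 1/f = 1/dₒ + 1/dᵢ this gives dₒ = f·(1 + W/w).
dₒ = 69.4 mm × (1 + 10180.3/36) = 69.4 × 283.7867 ≈ 19694.794 mm = 19.6948 m.

19.69 m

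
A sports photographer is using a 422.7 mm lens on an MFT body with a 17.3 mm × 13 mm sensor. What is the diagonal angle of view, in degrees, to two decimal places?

2.93°

Sensor diagonal = √(17.3² + 13²) = √468.2900 ≈ 21.6400 mm.
Angle of view α = 2·arctan(d/2f) with d = 21.6400 mm and f = 422.7 mm.
d/2f = 0.02560; arctan(0.02560) ≈ 1.4663°, so α ≈ 2.9326°.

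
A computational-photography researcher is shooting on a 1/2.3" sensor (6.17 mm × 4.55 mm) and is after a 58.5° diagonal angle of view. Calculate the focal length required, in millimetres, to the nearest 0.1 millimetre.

6.8 mm

Sensor diagonal = √(6.17² + 4.55²) = √58.7714 ≈ 7.6663 mm.
From α = 2·arctan(d/2f) we get f = d / (2·tan(α/2)).
With d = 7.6663 mm and α/2 = 29.25°, tan(α/2) ≈ 0.56003, so f ≈ 7.6663 / 1.12005 ≈ 6.8445 mm.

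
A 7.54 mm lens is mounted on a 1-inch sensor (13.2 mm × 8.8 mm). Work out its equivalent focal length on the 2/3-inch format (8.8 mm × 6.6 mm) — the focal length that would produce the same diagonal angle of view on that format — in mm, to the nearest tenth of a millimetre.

5.2 mm

Sensor diagonal = √(13.2² + 8.8²) = √251.6800 ≈ 15.8644 mm.
Sensor diagonal = √(8.8² + 6.6²) = √121.0000 ≈ 11.0000 mm.
Equal angle of view means equal diagonal/f ratio, so f₂ = f₁ · (diagonal₂/diagonal₁) = 7.54 × 11.0000/15.8644.
f₂ = 7.54 × 0.69338 ≈ 5.228 mm.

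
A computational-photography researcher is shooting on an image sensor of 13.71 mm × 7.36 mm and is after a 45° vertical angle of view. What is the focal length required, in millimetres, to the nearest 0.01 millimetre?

From α = 2·arctan(h/2f) we get f = h / (2·tan(α/2)).
With h = 7.36 mm and α/2 = 22.5°, tan(α/2) ≈ 0.41421, so f ≈ 7.36 / 0.82843 ≈ 8.8843 mm.

8.88 mm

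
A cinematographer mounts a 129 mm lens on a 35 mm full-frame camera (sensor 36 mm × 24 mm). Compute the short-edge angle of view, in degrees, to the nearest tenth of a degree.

10.6°

Angle of view α = 2·arctan(h/2f) with h = 24 mm and f = 129 mm.
h/2f = 0.09302; arctan(0.09302) ≈ 5.3145°, so α ≈ 10.6291°.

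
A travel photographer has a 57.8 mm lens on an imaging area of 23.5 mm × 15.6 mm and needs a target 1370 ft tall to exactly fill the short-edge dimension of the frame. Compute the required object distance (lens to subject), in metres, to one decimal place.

1547.2 m

W: 1370 ft × 304.8 mm/ft = 417575.99 mm.
Magnification m = h/W = dᵢ/dₒ; combined with 1/f = 1/dₒ + 1/dᵢ this gives dₒ = f·(1 + W/h).
dₒ = 57.8 mm × (1 + 417576/15.6) = 57.8 × 26768.6915 ≈ 1547230.366 mm = 1547.23 m.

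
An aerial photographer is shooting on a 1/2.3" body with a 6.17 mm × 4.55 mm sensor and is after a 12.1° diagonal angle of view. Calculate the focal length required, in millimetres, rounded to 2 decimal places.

36.17 mm

Sensor diagonal = √(6.17² + 4.55²) = √58.7714 ≈ 7.6663 mm.
From α = 2·arctan(d/2f) we get f = d / (2·tan(α/2)).
With d = 7.6663 mm and α/2 = 6.05°, tan(α/2) ≈ 0.10599, so f ≈ 7.6663 / 0.21197 ≈ 36.1661 mm.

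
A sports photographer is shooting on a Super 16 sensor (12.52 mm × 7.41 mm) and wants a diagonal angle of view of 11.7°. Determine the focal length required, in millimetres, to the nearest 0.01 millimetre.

Sensor diagonal = √(12.52² + 7.41²) = √211.6585 ≈ 14.5485 mm.
From α = 2·arctan(d/2f) we get f = d / (2·tan(α/2)).
With d = 14.5485 mm and α/2 = 5.85°, tan(α/2) ≈ 0.10246, so f ≈ 14.5485 / 0.20492 ≈ 70.9973 mm.

71.00 mm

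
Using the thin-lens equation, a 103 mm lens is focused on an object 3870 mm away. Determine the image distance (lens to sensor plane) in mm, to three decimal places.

1/dᵢ = 1/f − 1/dₒ = 1/103 − 1/3870 = 0.0094503 mm⁻¹.
dᵢ = 1/0.0094503 ≈ 105.8163 mm.

105.816 mm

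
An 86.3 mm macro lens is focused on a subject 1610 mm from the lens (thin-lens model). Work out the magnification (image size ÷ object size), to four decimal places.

Thin lens: 1/f = 1/dₒ + 1/dᵢ → 1/dᵢ = 1/86.3 − 1/1610 = 0.0109664 mm⁻¹, so dᵢ ≈ 91.1879 mm.
Magnification m = dᵢ/dₒ = 91.1879/1610 ≈ 0.05664.

0.0566×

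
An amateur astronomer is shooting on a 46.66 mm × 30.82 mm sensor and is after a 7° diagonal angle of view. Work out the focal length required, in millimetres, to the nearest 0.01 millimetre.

457.14 mm

Sensor diagonal = √(46.66² + 30.82²) = √3127.0280 ≈ 55.9198 mm.
From α = 2·arctan(d/2f) we get f = d / (2·tan(α/2)).
With d = 55.9198 mm and α/2 = 3.5°, tan(α/2) ≈ 0.06116, so f ≈ 55.9198 / 0.12233 ≈ 457.1406 mm.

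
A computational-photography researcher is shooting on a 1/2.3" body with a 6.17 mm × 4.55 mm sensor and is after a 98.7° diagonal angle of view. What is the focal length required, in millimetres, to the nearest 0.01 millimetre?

Sensor diagonal = √(6.17² + 4.55²) = √58.7714 ≈ 7.6663 mm.
From α = 2·arctan(d/2f) we get f = d / (2·tan(α/2)).
With d = 7.6663 mm and α/2 = 49.35°, tan(α/2) ≈ 1.16466, so f ≈ 7.6663 / 2.32932 ≈ 3.2912 mm.

3.29 mm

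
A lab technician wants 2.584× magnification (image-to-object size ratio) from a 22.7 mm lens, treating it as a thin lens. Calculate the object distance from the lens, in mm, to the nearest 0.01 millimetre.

31.48 mm

With m = dᵢ/dₒ and 1/f = 1/dₒ + 1/dᵢ, substituting dᵢ = m·dₒ gives 1/f = (1 + 1/m)/dₒ, hence dₒ = f·(1 + 1/m).
dₒ = 22.7 × (1 + 1/2.584) = 22.7 × 1.38700 ≈ 31.485 mm.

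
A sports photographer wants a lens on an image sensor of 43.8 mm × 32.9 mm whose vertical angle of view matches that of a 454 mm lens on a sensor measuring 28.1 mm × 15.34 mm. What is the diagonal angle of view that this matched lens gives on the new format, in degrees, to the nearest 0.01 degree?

Equal vertical AOV ⇒ f₂ = f₁ · 32.9/15.34 = 454 × 2.14472 ≈ 973.7027 mm.
Sensor diagonal = √(43.8² + 32.9²) = √3000.8500 ≈ 54.7800 mm.
Diagonal AOV on the new format = 2·arctan(54.7800 / (2 × 973.7027)) = 2·arctan(0.02813) ≈ 3.2226°.

3.22°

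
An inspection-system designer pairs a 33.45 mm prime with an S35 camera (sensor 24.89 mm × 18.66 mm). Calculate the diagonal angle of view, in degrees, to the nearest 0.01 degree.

49.88°

Sensor diagonal = √(24.89² + 18.66²) = √967.7077 ≈ 31.1080 mm.
Angle of view α = 2·arctan(d/2f) with d = 31.1080 mm and f = 33.45 mm.
d/2f = 0.46499; arctan(0.46499) ≈ 24.9381°, so α ≈ 49.8762°.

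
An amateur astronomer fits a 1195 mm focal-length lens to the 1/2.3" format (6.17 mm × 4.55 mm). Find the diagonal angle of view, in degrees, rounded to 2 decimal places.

0.37°

Sensor diagonal = √(6.17² + 4.55²) = √58.7714 ≈ 7.6663 mm.
Angle of view α = 2·arctan(d/2f) with d = 7.6663 mm and f = 1195 mm.
d/2f = 0.00321; arctan(0.00321) ≈ 0.1838°, so α ≈ 0.3676°.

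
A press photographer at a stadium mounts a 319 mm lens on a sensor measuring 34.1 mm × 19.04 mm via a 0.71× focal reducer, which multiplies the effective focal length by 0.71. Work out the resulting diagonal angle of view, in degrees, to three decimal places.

Effective focal length f = 319 × 0.71 = 226.49 mm.
Sensor diagonal = √(34.1² + 19.04²) = √1525.3316 ≈ 39.0555 mm.
α = 2·arctan(39.055 / (2 × 226.49)) = 2·arctan(0.08622) ≈ 9.8556°.

9.856°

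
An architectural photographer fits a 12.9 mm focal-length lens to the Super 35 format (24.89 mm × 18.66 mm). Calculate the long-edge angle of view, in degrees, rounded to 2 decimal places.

87.94°

Angle of view α = 2·arctan(w/2f) with w = 24.89 mm and f = 12.9 mm.
w/2f = 0.96473; arctan(0.96473) ≈ 43.9715°, so α ≈ 87.9430°.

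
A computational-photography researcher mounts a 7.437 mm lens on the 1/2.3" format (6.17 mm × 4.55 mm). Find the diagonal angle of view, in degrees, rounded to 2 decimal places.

54.53°

Sensor diagonal = √(6.17² + 4.55²) = √58.7714 ≈ 7.6663 mm.
Angle of view α = 2·arctan(d/2f) with d = 7.6663 mm and f = 7.437 mm.
d/2f = 0.51541; arctan(0.51541) ≈ 27.2672°, so α ≈ 54.5343°.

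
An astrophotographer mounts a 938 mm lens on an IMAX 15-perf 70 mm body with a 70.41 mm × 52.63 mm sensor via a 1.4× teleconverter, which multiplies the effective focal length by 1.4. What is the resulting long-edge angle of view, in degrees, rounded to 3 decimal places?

Effective focal length f = 938 × 1.4 = 1313.2 mm.
α = 2·arctan(70.41 / (2 × 1313.2)) = 2·arctan(0.02681) ≈ 3.0713°.

3.071°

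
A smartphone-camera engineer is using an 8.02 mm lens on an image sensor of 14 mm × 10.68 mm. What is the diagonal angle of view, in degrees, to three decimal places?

Sensor diagonal = √(14² + 10.68²) = √310.0624 ≈ 17.6086 mm.
Angle of view α = 2·arctan(d/2f) with d = 17.6086 mm and f = 8.02 mm.
d/2f = 1.09779; arctan(1.09779) ≈ 47.6690°, so α ≈ 95.3380°.

95.338°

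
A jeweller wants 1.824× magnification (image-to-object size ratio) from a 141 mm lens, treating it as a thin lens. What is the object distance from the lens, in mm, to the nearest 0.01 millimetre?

With m = dᵢ/dₒ and 1/f = 1/dₒ + 1/dᵢ, substituting dᵢ = m·dₒ gives 1/f = (1 + 1/m)/dₒ, hence dₒ = f·(1 + 1/m).
dₒ = 141 × (1 + 1/1.824) = 141 × 1.54825 ≈ 218.303 mm.

218.30 mm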